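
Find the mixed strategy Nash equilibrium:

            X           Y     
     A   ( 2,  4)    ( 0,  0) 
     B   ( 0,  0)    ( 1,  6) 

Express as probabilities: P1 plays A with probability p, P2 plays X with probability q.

p = 0.6, q = 0.3333

Work:
Find probabilities that make opponent indifferent:
P2 chooses q to make P1 indifferent between A and B
P1 chooses p to make P2 indifferent between X and Y
Mixed NE: P1 plays (A: 0.6, B: 0.4), P2 plays (X: 0.3333, Y: 0.6667)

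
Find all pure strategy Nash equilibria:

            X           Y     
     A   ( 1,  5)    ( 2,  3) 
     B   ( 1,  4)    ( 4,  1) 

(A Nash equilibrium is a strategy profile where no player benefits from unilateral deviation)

Nash equilibrium: (A, X), (B, X)

Work:
Best responses:
  P1 vs X: payoffs [1, 1] → best response A/B (payoff 1)
  P1 vs Y: payoffs [2, 4] → best response B (payoff 4)
  P2 vs A: payoffs [5, 3] → best response X (payoff 5)
  P2 vs B: payoffs [4, 1] → best response X (payoff 4)
Mutual best responses: (A,X), (B,X) → Nash equilibria.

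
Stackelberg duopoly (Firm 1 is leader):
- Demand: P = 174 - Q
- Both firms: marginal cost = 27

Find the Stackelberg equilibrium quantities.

q₁* (leader) = 73.5, q₂* (follower) = 36.75

Work:
Follower's reaction: q₂ = (a - c - q₁)/2
Leader substitutes: π₁ = q₁·(a - q₁ - (a-c-q₁)/2 - c)
FOC: q₁* = (174 - 27)/2 = 73.50
Then: q₂* = (174 - 27 - 73.5)/2 = 36.75
Leader has first-mover advantage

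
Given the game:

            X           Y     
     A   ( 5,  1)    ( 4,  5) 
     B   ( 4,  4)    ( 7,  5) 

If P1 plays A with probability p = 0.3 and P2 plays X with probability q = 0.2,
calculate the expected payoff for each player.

E[P1] = 5.74, E[P2] = 4.62

Work:
E[P1] = p·q·π₁(A,X) + p·(1-q)·π₁(A,Y) + (1-p)·q·π₁(B,X) + (1-p)·(1-q)·π₁(B,Y)
= 0.3·0.2·5 + 0.3·0.8·4 + 0.7·0.2·4 + 0.7·0.8·7
= 5.74

E[P2] = 4.62 (similar calculation)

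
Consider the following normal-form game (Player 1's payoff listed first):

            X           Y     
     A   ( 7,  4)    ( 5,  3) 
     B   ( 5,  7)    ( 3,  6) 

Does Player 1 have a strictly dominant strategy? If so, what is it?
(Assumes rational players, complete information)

Yes, Player 1's strictly dominant strategy is A

Work:
A strategy strictly dominates another if it gives a strictly higher payoff against every opponent action. Compare each pair of P1's strategies column-by-column:
  A vs B: [7 vs 5, 5 vs 3] → A strictly dominates B
  B vs A: [5 vs 7, 3 vs 5] → B does not strictly dominate A (column X: 5 ≤ 7)
A strictly dominates every other strategy → strictly dominant.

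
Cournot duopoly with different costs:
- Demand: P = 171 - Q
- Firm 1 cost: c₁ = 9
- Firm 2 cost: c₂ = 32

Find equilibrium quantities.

q₁* = 61.67, q₂* = 38.67

Work:
Reaction: q₁ = (171 - 9 - q₂)/2
Reaction: q₂ = (171 - 32 - q₁)/2
Solve simultaneously:
q₁* = (171 - 2×9 + 32)/3 = 61.67
q₂* = (171 - 2×32 + 9)/3 = 38.67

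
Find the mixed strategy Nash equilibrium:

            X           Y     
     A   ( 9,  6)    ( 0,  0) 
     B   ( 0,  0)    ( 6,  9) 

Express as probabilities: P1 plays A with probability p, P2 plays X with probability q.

p = 0.6, q = 0.4

Work:
Find probabilities that make opponent indifferent:
P2 chooses q to make P1 indifferent between A and B
P1 chooses p to make P2 indifferent between X and Y
Mixed NE: P1 plays (A: 0.6, B: 0.4), P2 plays (X: 0.4, Y: 0.6)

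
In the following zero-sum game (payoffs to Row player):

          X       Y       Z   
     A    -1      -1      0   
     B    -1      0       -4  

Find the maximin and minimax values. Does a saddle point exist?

Maximin = -1, Minimax = -1, Saddle: True

Work:
Row minimums: [-1, -4] → maximin = -1
Column maximums: [-1, 0, 0] → minimax = -1
Saddle point exists! Game value = -1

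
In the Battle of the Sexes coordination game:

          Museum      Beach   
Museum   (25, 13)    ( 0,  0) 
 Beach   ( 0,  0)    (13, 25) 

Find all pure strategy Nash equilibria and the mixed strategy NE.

Pure NE: (Museum, Museum) and (Beach, Beach); Mixed NE: p = 0.6579, q = 0.3421

Work:
Check pure NE:
(Museum, Museum): (25, 13) - no unilateral deviation beneficial
(Beach, Beach): (13, 25) - no unilateral deviation beneficial
Mixed NE: P1 plays Museum with p = 0.6579, P2 plays Museum with q = 0.3421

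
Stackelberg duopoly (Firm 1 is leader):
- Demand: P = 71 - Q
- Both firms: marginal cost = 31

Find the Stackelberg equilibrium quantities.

q₁* (leader) = 20.0, q₂* (follower) = 10.0

Work:
Follower's reaction: q₂ = (a - c - q₁)/2
Leader substitutes: π₁ = q₁·(a - q₁ - (a-c-q₁)/2 - c)
FOC: q₁* = (71 - 31)/2 = 20.00
Then: q₂* = (71 - 31 - 20.0)/2 = 10.00
Leader has first-mover advantage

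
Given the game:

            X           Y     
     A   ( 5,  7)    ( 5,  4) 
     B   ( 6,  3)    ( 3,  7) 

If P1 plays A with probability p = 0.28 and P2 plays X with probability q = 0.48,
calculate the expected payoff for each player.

E[P1] = 4.5968, E[P2] = 5.1808

Work:
E[P1] = p·q·π₁(A,X) + p·(1-q)·π₁(A,Y) + (1-p)·q·π₁(B,X) + (1-p)·(1-q)·π₁(B,Y)
= 0.28·0.48·5 + 0.28·0.52·5 + 0.72·0.48·6 + 0.72·0.52·3
= 4.5968

E[P2] = 5.1808 (similar calculation)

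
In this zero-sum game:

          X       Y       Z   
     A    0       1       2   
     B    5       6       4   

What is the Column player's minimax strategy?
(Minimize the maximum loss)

Column should play Z, value = 4

Work:
Column player minimizes Row's maximum payoff:
Column X: max payoff to Row = 5
Column Y: max payoff to Row = 6
Column Z: max payoff to Row = 4
Minimum is 4, achieved by column Z.
Minimax strategy: Z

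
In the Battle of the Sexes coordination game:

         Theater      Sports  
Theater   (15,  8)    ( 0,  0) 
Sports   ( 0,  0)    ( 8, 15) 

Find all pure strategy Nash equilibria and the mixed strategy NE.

Pure NE: (Theater, Theater) and (Sports, Sports); Mixed NE: p = 0.6522, q = 0.3478

Work:
Check pure NE:
(Theater, Theater): (15, 8) - no unilateral deviation beneficial
(Sports, Sports): (8, 15) - no unilateral deviation beneficial
Mixed NE: P1 plays Theater with p = 0.6522, P2 plays Theater with q = 0.3478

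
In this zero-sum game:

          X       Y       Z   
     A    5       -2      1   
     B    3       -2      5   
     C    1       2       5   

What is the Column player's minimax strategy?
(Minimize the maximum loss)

Column should play Y, value = 2

Work:
Column player minimizes Row's maximum payoff:
Column X: max payoff to Row = 5
Column Y: max payoff to Row = 2
Column Z: max payoff to Row = 5
Minimum is 2, achieved by column Y.
Minimax strategy: Y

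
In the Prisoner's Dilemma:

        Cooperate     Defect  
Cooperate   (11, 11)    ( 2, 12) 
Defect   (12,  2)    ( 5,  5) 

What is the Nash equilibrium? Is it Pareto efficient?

(Defect, Defect) is NE; not Pareto efficient

Work:
Defect dominates Cooperate for both players:
If P2 cooperates: Defect (12) > Cooperate (11)
If P2 defects: Defect (5) > Cooperate (2)
NE: (Defect, Defect) with payoff (5, 5)
But (Cooperate, Cooperate) = (11, 11) Pareto dominates (5, 5)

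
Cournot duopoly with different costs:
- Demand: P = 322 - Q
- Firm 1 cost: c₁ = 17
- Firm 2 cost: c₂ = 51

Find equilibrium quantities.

q₁* = 113.0, q₂* = 79.0

Work:
Reaction: q₁ = (322 - 17 - q₂)/2
Reaction: q₂ = (322 - 51 - q₁)/2
Solve simultaneously:
q₁* = (322 - 2×17 + 51)/3 = 113.0
q₂* = (322 - 2×51 + 17)/3 = 79.0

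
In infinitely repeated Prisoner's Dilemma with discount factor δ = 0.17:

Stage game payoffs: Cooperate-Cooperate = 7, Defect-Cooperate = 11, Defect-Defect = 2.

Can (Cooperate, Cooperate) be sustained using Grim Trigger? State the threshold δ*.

δ* = 0.4444; since δ = 0.17 < 0.4444, cooperation cannot be sustained

Work:
For Grim Trigger:
Cooperate forever: 7/(1-δ)
Defect then punished: 11 + 2·δ/(1-δ)
Need: 7/(1-δ) ≥ 11 + 2·δ/(1-δ)
Solving: δ ≥ (T-R)/(T-P) = (11-7)/(11-2) = 0.4444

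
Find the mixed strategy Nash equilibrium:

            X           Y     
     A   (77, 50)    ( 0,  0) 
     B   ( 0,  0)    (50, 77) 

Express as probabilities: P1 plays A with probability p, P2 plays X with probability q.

p = 0.6063, q = 0.3937

Work:
Find probabilities that make opponent indifferent:
P2 chooses q to make P1 indifferent between A and B
P1 chooses p to make P2 indifferent between X and Y
Mixed NE: P1 plays (A: 0.6063, B: 0.3937), P2 plays (X: 0.3937, Y: 0.6063)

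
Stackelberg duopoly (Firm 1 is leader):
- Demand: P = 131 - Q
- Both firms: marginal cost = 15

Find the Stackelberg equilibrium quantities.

q₁* (leader) = 58.0, q₂* (follower) = 29.0

Work:
Follower's reaction: q₂ = (a - c - q₁)/2
Leader substitutes: π₁ = q₁·(a - q₁ - (a-c-q₁)/2 - c)
FOC: q₁* = (131 - 15)/2 = 58.00
Then: q₂* = (131 - 15 - 58.0)/2 = 29.00
Leader has first-mover advantage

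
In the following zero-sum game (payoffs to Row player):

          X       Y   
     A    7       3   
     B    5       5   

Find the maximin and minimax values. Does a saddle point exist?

Maximin = 5, Minimax = 5, Saddle: True

Work:
Row minimums: [3, 5] → maximin = 5
Column maximums: [7, 5] → minimax = 5
Saddle point exists! Game value = 5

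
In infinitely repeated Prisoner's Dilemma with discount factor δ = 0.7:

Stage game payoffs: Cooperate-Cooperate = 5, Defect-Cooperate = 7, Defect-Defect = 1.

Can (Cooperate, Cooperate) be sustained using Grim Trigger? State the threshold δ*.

δ* = 0.3333; since δ = 0.7 ≥ 0.3333, cooperation can be sustained

Work:
For Grim Trigger:
Cooperate forever: 5/(1-δ)
Defect then punished: 7 + 1·δ/(1-δ)
Need: 5/(1-δ) ≥ 7 + 1·δ/(1-δ)
Solving: δ ≥ (T-R)/(T-P) = (7-5)/(7-1) = 0.3333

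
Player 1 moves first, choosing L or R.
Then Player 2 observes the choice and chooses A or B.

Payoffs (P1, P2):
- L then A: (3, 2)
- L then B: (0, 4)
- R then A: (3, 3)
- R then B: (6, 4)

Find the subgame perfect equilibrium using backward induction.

P1 plays R, P2 plays B after L and B after R; Payoff (6, 4)

Work:
Backward induction:
After L: P2 chooses B → P1 gets 0
After R: P2 chooses B → P1 gets 6
P1 chooses R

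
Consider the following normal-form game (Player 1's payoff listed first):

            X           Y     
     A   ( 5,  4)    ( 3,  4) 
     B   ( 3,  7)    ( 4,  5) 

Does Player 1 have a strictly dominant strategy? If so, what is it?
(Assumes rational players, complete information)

No strictly dominant strategy exists for Player 1

Work:
A strategy strictly dominates another if it gives a strictly higher payoff against every opponent action. Compare each pair of P1's strategies column-by-column:
  A vs B: [5 vs 3, 3 vs 4] → A does not strictly dominate B (column Y: 3 ≤ 4)
  B vs A: [3 vs 5, 4 vs 3] → B does not strictly dominate A (column X: 3 ≤ 5)
No single strategy strictly dominates all others → no strictly dominant strategy.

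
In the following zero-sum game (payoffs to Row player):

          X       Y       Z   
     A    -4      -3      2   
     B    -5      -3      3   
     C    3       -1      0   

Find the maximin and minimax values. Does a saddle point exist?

Maximin = -1, Minimax = -1, Saddle: True

Work:
Row minimums: [-4, -5, -1] → maximin = -1
Column maximums: [3, -1, 3] → minimax = -1
Saddle point exists! Game value = -1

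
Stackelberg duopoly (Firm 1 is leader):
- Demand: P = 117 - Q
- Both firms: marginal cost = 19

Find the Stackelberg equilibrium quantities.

q₁* (leader) = 49.0, q₂* (follower) = 24.5

Work:
Follower's reaction: q₂ = (a - c - q₁)/2
Leader substitutes: π₁ = q₁·(a - q₁ - (a-c-q₁)/2 - c)
FOC: q₁* = (117 - 19)/2 = 49.00
Then: q₂* = (117 - 19 - 49.0)/2 = 24.50
Leader has first-mover advantage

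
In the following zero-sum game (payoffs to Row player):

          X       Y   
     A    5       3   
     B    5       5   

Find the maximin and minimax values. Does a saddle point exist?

Maximin = 5, Minimax = 5, Saddle: True

Work:
Row minimums: [3, 5] → maximin = 5
Column maximums: [5, 5] → minimax = 5
Saddle point exists! Game value = 5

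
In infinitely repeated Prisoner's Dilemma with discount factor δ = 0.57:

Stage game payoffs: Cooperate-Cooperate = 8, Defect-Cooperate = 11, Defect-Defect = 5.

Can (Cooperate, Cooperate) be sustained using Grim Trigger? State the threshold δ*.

δ* = 0.5; since δ = 0.57 ≥ 0.5, cooperation can be sustained

Work:
For Grim Trigger:
Cooperate forever: 8/(1-δ)
Defect then punished: 11 + 5·δ/(1-δ)
Need: 8/(1-δ) ≥ 11 + 5·δ/(1-δ)
Solving: δ ≥ (T-R)/(T-P) = (11-8)/(11-5) = 0.5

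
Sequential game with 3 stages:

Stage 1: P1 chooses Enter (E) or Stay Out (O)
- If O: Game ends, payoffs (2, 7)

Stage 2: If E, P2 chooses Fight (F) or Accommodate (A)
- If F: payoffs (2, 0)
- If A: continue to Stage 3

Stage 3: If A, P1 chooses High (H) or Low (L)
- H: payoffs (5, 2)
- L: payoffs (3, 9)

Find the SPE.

SPE: (E, A, H); Outcome (5, 2)

Work:
Stage 3: P1 chooses H (5 vs 3)
Stage 2: P2: F->0, A->2 (anticipating H). Choose A
Stage 1: P1: O->2, E->5 (anticipating A, H). Choose E
SPE path: E -> A -> H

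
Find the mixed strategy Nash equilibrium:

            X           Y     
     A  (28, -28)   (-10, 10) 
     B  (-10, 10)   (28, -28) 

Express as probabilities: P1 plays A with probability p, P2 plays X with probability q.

p = 0.5, q = 0.5

Work:
Find probabilities that make opponent indifferent:
P2 chooses q to make P1 indifferent between A and B
P1 chooses p to make P2 indifferent between X and Y
Mixed NE: P1 plays (A: 0.5, B: 0.5), P2 plays (X: 0.5, Y: 0.5)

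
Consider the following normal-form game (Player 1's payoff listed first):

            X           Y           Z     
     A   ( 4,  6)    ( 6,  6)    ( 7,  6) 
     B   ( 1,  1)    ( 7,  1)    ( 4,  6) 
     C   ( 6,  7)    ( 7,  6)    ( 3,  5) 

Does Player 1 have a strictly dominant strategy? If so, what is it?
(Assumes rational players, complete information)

No strictly dominant strategy exists for Player 1

Work:
A strategy strictly dominates another if it gives a strictly higher payoff against every opponent action. Compare each pair of P1's strategies column-by-column:
  A vs B: [4 vs 1, 6 vs 7, 7 vs 4] → A does not strictly dominate B (column Y: 6 ≤ 7)
  A vs C: [4 vs 6, 6 vs 7, 7 vs 3] → A does not strictly dominate C (column X: 4 ≤ 6)
  B vs A: [1 vs 4, 7 vs 6, 4 vs 7] → B does not strictly dominate A (column X: 1 ≤ 4)
  B vs C: [1 vs 6, 7 vs 7, 4 vs 3] → B does not strictly dominate C (column X: 1 ≤ 6)
  C vs A: [6 vs 4, 7 vs 6, 3 vs 7] → C does not strictly dominate A (column Z: 3 ≤ 7)
  C vs B: [6 vs 1, 7 vs 7, 3 vs 4] → C does not strictly dominate B (column Y: 7 ≤ 7)
No single strategy strictly dominates all others → no strictly dominant strategy.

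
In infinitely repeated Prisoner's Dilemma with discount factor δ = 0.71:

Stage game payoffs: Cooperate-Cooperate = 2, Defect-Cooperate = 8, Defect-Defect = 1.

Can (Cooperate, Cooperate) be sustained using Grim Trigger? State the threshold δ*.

δ* = 0.8571; since δ = 0.71 < 0.8571, cooperation cannot be sustained

Work:
For Grim Trigger:
Cooperate forever: 2/(1-δ)
Defect then punished: 8 + 1·δ/(1-δ)
Need: 2/(1-δ) ≥ 8 + 1·δ/(1-δ)
Solving: δ ≥ (T-R)/(T-P) = (8-2)/(8-1) = 0.8571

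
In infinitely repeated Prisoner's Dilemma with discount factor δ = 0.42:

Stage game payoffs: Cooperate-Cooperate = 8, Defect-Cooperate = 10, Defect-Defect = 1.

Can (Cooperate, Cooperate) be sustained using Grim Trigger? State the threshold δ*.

δ* = 0.2222; since δ = 0.42 ≥ 0.2222, cooperation can be sustained

Work:
For Grim Trigger:
Cooperate forever: 8/(1-δ)
Defect then punished: 10 + 1·δ/(1-δ)
Need: 8/(1-δ) ≥ 10 + 1·δ/(1-δ)
Solving: δ ≥ (T-R)/(T-P) = (10-8)/(10-1) = 0.2222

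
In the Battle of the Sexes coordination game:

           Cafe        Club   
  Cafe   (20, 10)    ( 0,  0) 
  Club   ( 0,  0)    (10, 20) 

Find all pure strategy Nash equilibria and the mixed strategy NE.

Pure NE: (Cafe, Cafe) and (Club, Club); Mixed NE: p = 0.6667, q = 0.3333

Work:
Check pure NE:
(Cafe, Cafe): (20, 10) - no unilateral deviation beneficial
(Club, Club): (10, 20) - no unilateral deviation beneficial
Mixed NE: P1 plays Cafe with p = 0.6667, P2 plays Cafe with q = 0.3333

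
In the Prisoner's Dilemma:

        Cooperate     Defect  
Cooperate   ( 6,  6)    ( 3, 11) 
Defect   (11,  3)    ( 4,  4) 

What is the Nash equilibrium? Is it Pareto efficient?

(Defect, Defect) is NE; not Pareto efficient

Work:
Defect dominates Cooperate for both players:
If P2 cooperates: Defect (11) > Cooperate (6)
If P2 defects: Defect (4) > Cooperate (3)
NE: (Defect, Defect) with payoff (4, 4)
But (Cooperate, Cooperate) = (6, 6) Pareto dominates (4, 4)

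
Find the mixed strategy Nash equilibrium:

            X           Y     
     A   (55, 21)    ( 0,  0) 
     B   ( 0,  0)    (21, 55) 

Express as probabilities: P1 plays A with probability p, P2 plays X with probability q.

p = 0.7237, q = 0.2763

Work:
Find probabilities that make opponent indifferent:
P2 chooses q to make P1 indifferent between A and B
P1 chooses p to make P2 indifferent between X and Y
Mixed NE: P1 plays (A: 0.7237, B: 0.2763), P2 plays (X: 0.2763, Y: 0.7237)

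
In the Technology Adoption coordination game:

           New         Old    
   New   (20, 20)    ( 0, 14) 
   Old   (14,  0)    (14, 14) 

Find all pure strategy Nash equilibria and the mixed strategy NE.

Pure NE: (New, New) and (Old, Old); Mixed NE: p = 0.7, q = 0.7

Work:
Check pure NE:
(New, New): (20, 20) - no unilateral deviation beneficial
(Old, Old): (14, 14) - no unilateral deviation beneficial
Mixed NE: P1 plays New with p = 0.7, P2 plays New with q = 0.7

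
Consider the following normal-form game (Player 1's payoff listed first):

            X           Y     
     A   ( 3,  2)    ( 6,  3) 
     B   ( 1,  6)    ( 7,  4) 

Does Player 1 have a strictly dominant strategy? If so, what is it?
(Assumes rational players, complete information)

No strictly dominant strategy exists for Player 1

Work:
A strategy strictly dominates another if it gives a strictly higher payoff against every opponent action. Compare each pair of P1's strategies column-by-column:
  A vs B: [3 vs 1, 6 vs 7] → A does not strictly dominate B (column Y: 6 ≤ 7)
  B vs A: [1 vs 3, 7 vs 6] → B does not strictly dominate A (column X: 1 ≤ 3)
No single strategy strictly dominates all others → no strictly dominant strategy.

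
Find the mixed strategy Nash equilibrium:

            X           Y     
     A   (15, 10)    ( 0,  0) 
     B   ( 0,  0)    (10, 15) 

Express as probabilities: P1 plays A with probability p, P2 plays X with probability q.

p = 0.6, q = 0.4

Work:
Find probabilities that make opponent indifferent:
P2 chooses q to make P1 indifferent between A and B
P1 chooses p to make P2 indifferent between X and Y
Mixed NE: P1 plays (A: 0.6, B: 0.4), P2 plays (X: 0.4, Y: 0.6)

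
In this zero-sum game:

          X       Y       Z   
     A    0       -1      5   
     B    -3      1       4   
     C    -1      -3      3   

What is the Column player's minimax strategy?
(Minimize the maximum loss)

Column should play X, value = 0

Work:
Column player minimizes Row's maximum payoff:
Column X: max payoff to Row = 0
Column Y: max payoff to Row = 1
Column Z: max payoff to Row = 5
Minimum is 0, achieved by column X.
Minimax strategy: X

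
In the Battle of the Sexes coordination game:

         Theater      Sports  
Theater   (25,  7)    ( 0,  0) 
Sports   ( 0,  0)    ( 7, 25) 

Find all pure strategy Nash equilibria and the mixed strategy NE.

Pure NE: (Theater, Theater) and (Sports, Sports); Mixed NE: p = 0.7812, q = 0.2188

Work:
Check pure NE:
(Theater, Theater): (25, 7) - no unilateral deviation beneficial
(Sports, Sports): (7, 25) - no unilateral deviation beneficial
Mixed NE: P1 plays Theater with p = 0.7812, P2 plays Theater with q = 0.2188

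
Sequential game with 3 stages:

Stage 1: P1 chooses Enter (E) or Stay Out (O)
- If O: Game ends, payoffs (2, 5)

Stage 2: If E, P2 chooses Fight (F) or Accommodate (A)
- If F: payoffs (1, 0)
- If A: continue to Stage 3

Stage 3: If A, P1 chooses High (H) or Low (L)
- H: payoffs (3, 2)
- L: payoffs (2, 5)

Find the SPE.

SPE: (E, A, H); Outcome (3, 2)

Work:
Stage 3: P1 chooses H (3 vs 2)
Stage 2: P2: F->0, A->2 (anticipating H). Choose A
Stage 1: P1: O->2, E->3 (anticipating A, H). Choose E
SPE path: E -> A -> H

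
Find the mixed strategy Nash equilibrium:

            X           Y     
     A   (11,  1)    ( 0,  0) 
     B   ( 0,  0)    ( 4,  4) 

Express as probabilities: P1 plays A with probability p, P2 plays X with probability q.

p = 0.8, q = 0.2667

Work:
Find probabilities that make opponent indifferent:
P2 chooses q to make P1 indifferent between A and B
P1 chooses p to make P2 indifferent between X and Y
Mixed NE: P1 plays (A: 0.8, B: 0.2), P2 plays (X: 0.2667, Y: 0.7333)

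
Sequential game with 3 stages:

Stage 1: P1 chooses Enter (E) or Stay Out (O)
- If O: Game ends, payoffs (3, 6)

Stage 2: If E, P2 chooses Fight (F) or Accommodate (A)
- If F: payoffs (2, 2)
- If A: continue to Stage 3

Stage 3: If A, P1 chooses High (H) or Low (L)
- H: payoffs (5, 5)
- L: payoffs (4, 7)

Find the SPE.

SPE: (E, A, H); Outcome (5, 5)

Work:
Stage 3: P1 chooses H (5 vs 4)
Stage 2: P2: F->2, A->5 (anticipating H). Choose A
Stage 1: P1: O->3, E->5 (anticipating A, H). Choose E
SPE path: E -> A -> H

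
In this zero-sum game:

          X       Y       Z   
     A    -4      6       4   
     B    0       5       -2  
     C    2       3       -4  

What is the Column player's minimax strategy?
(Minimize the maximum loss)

Column should play X, value = 2

Work:
Column player minimizes Row's maximum payoff:
Column X: max payoff to Row = 2
Column Y: max payoff to Row = 6
Column Z: max payoff to Row = 4
Minimum is 2, achieved by column X.
Minimax strategy: X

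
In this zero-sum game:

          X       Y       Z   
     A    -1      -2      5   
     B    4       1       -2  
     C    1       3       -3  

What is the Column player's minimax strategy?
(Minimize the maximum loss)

Column should play Y, value = 3

Work:
Column player minimizes Row's maximum payoff:
Column X: max payoff to Row = 4
Column Y: max payoff to Row = 3
Column Z: max payoff to Row = 5
Minimum is 3, achieved by column Y.
Minimax strategy: Y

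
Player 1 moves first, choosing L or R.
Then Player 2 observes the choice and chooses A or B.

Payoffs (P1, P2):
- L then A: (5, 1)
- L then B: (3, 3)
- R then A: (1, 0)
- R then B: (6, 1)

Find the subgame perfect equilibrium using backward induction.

P1 plays R, P2 plays B after L and B after R; Payoff (6, 1)

Work:
Backward induction:
After L: P2 chooses B → P1 gets 3
After R: P2 chooses B → P1 gets 6
P1 chooses R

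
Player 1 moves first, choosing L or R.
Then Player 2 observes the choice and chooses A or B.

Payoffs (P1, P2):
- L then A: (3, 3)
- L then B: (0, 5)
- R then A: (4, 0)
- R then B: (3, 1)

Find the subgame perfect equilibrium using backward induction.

P1 plays R, P2 plays B after L and B after R; Payoff (3, 1)

Work:
Backward induction:
After L: P2 chooses B → P1 gets 0
After R: P2 chooses B → P1 gets 3
P1 chooses R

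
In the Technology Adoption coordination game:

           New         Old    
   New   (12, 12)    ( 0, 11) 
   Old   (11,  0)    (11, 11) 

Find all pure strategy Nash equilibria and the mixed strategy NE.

Pure NE: (New, New) and (Old, Old); Mixed NE: p = 0.9167, q = 0.9167

Work:
Check pure NE:
(New, New): (12, 12) - no unilateral deviation beneficial
(Old, Old): (11, 11) - no unilateral deviation beneficial
Mixed NE: P1 plays New with p = 0.9167, P2 plays New with q = 0.9167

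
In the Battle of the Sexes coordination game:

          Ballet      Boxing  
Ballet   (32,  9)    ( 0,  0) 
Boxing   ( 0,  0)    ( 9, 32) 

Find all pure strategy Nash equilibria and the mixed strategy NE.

Pure NE: (Ballet, Ballet) and (Boxing, Boxing); Mixed NE: p = 0.7805, q = 0.2195

Work:
Check pure NE:
(Ballet, Ballet): (32, 9) - no unilateral deviation beneficial
(Boxing, Boxing): (9, 32) - no unilateral deviation beneficial
Mixed NE: P1 plays Ballet with p = 0.7805, P2 plays Ballet with q = 0.2195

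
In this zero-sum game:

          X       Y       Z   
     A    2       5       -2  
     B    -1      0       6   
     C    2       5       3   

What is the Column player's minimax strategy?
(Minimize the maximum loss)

Column should play X, value = 2

Work:
Column player minimizes Row's maximum payoff:
Column X: max payoff to Row = 2
Column Y: max payoff to Row = 5
Column Z: max payoff to Row = 6
Minimum is 2, achieved by column X.
Minimax strategy: X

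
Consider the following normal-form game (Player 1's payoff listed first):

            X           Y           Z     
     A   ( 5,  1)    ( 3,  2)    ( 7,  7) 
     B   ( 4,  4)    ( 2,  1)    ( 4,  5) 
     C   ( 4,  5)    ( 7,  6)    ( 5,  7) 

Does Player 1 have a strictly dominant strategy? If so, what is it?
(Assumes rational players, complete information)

No strictly dominant strategy exists for Player 1

Work:
A strategy strictly dominates another if it gives a strictly higher payoff against every opponent action. Compare each pair of P1's strategies column-by-column:
  A vs B: [5 vs 4, 3 vs 2, 7 vs 4] → A strictly dominates B
  A vs C: [5 vs 4, 3 vs 7, 7 vs 5] → A does not strictly dominate C (column Y: 3 ≤ 7)
  B vs A: [4 vs 5, 2 vs 3, 4 vs 7] → B does not strictly dominate A (column X: 4 ≤ 5)
  B vs C: [4 vs 4, 2 vs 7, 4 vs 5] → B does not strictly dominate C (column X: 4 ≤ 4)
  C vs A: [4 vs 5, 7 vs 3, 5 vs 7] → C does not strictly dominate A (column X: 4 ≤ 5)
  C vs B: [4 vs 4, 7 vs 2, 5 vs 4] → C does not strictly dominate B (column X: 4 ≤ 4)
No single strategy strictly dominates all others → no strictly dominant strategy.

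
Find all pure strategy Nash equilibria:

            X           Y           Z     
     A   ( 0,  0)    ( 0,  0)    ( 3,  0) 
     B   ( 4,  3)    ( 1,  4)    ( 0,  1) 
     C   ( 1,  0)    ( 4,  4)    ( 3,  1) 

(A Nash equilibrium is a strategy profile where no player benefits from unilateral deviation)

Nash equilibrium: (A, Z), (C, Y)

Work:
Best responses:
  P1 vs X: payoffs [0, 4, 1] → best response B (payoff 4)
  P1 vs Y: payoffs [0, 1, 4] → best response C (payoff 4)
  P1 vs Z: payoffs [3, 0, 3] → best response A/C (payoff 3)
  P2 vs A: payoffs [0, 0, 0] → best response X/Y/Z (payoff 0)
  P2 vs B: payoffs [3, 4, 1] → best response Y (payoff 4)
  P2 vs C: payoffs [0, 4, 1] → best response Y (payoff 4)
Mutual best responses: (A,Z), (C,Y) → Nash equilibria.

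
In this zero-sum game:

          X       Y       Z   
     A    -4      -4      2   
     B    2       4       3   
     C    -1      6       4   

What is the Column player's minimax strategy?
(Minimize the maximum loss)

Column should play X, value = 2

Work:
Column player minimizes Row's maximum payoff:
Column X: max payoff to Row = 2
Column Y: max payoff to Row = 6
Column Z: max payoff to Row = 4
Minimum is 2, achieved by column X.
Minimax strategy: X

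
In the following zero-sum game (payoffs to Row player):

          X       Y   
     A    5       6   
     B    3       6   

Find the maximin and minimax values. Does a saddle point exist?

Maximin = 5, Minimax = 5, Saddle: True

Work:
Row minimums: [5, 3] → maximin = 5
Column maximums: [5, 6] → minimax = 5
Saddle point exists! Game value = 5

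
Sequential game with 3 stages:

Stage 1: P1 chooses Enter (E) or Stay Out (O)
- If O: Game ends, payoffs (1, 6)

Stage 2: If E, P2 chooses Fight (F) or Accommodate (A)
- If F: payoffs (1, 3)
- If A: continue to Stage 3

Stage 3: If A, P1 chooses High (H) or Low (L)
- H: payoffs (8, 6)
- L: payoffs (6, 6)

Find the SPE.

SPE: (E, A, H); Outcome (8, 6)

Work:
Stage 3: P1 chooses H (8 vs 6)
Stage 2: P2: F->3, A->6 (anticipating H). Choose A
Stage 1: P1: O->1, E->8 (anticipating A, H). Choose E
SPE path: E -> A -> H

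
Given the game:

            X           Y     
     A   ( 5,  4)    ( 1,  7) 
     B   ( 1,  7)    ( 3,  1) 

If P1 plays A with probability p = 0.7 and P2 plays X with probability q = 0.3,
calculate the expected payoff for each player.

E[P1] = 2.26, E[P2] = 5.11

Work:
E[P1] = p·q·π₁(A,X) + p·(1-q)·π₁(A,Y) + (1-p)·q·π₁(B,X) + (1-p)·(1-q)·π₁(B,Y)
= 0.7·0.3·5 + 0.7·0.7·1 + 0.3·0.3·1 + 0.3·0.7·3
= 2.26

E[P2] = 5.11 (similar calculation)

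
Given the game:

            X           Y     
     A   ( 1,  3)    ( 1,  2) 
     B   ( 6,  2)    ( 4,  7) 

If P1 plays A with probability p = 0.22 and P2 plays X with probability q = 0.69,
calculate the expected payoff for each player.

E[P1] = 4.4164, E[P2] = 3.3608

Work:
E[P1] = p·q·π₁(A,X) + p·(1-q)·π₁(A,Y) + (1-p)·q·π₁(B,X) + (1-p)·(1-q)·π₁(B,Y)
= 0.22·0.69·1 + 0.22·0.31·1 + 0.78·0.69·6 + 0.78·0.31·4
= 4.4164

E[P2] = 3.3608 (similar calculation)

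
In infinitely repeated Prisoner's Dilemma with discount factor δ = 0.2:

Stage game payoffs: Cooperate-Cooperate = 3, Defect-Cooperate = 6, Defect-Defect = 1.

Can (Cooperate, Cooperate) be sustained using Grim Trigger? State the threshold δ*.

δ* = 0.6; since δ = 0.2 < 0.6, cooperation cannot be sustained

Work:
For Grim Trigger:
Cooperate forever: 3/(1-δ)
Defect then punished: 6 + 1·δ/(1-δ)
Need: 3/(1-δ) ≥ 6 + 1·δ/(1-δ)
Solving: δ ≥ (T-R)/(T-P) = (6-3)/(6-1) = 0.6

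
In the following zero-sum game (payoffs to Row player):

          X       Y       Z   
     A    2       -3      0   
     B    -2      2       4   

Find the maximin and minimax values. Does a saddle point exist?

Maximin = -2, Minimax = 2, Saddle: False

Work:
Row minimums: [-3, -2] → maximin = -2
Column maximums: [2, 2, 4] → minimax = 2
No saddle point (maximin ≠ minimax). Mixed strategy needed.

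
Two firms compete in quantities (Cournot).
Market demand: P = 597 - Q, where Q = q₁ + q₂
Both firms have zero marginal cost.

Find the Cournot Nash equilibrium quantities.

q₁* = q₂* = 199.0; P* = 199.0

Work:
Profit: π_i = P·q_i = (a - q_i - q_j)·q_i
FOC: ∂π_i/∂q_i = a - 2q_i - q_j = 0
Reaction function: q_i = (597 - q_j)/2
Symmetry: q* = 597/3 = 199.0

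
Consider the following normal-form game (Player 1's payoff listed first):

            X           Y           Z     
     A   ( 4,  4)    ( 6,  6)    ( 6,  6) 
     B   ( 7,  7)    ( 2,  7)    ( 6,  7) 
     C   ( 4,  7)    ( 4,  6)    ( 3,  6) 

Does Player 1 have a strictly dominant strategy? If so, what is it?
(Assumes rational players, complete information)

No strictly dominant strategy exists for Player 1

Work:
A strategy strictly dominates another if it gives a strictly higher payoff against every opponent action. Compare each pair of P1's strategies column-by-column:
  A vs B: [4 vs 7, 6 vs 2, 6 vs 6] → A does not strictly dominate B (column X: 4 ≤ 7)
  A vs C: [4 vs 4, 6 vs 4, 6 vs 3] → A does not strictly dominate C (column X: 4 ≤ 4)
  B vs A: [7 vs 4, 2 vs 6, 6 vs 6] → B does not strictly dominate A (column Y: 2 ≤ 6)
  B vs C: [7 vs 4, 2 vs 4, 6 vs 3] → B does not strictly dominate C (column Y: 2 ≤ 4)
  C vs A: [4 vs 4, 4 vs 6, 3 vs 6] → C does not strictly dominate A (column X: 4 ≤ 4)
  C vs B: [4 vs 7, 4 vs 2, 3 vs 6] → C does not strictly dominate B (column X: 4 ≤ 7)
No single strategy strictly dominates all others → no strictly dominant strategy.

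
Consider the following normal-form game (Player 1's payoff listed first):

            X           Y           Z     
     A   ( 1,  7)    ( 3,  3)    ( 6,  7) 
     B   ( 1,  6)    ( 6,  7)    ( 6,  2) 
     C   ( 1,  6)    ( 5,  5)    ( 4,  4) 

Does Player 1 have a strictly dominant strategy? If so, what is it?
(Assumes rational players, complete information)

No strictly dominant strategy exists for Player 1

Work:
A strategy strictly dominates another if it gives a strictly higher payoff against every opponent action. Compare each pair of P1's strategies column-by-column:
  A vs B: [1 vs 1, 3 vs 6, 6 vs 6] → A does not strictly dominate B (column X: 1 ≤ 1)
  A vs C: [1 vs 1, 3 vs 5, 6 vs 4] → A does not strictly dominate C (column X: 1 ≤ 1)
  B vs A: [1 vs 1, 6 vs 3, 6 vs 6] → B does not strictly dominate A (column X: 1 ≤ 1)
  B vs C: [1 vs 1, 6 vs 5, 6 vs 4] → B does not strictly dominate C (column X: 1 ≤ 1)
  C vs A: [1 vs 1, 5 vs 3, 4 vs 6] → C does not strictly dominate A (column X: 1 ≤ 1)
  C vs B: [1 vs 1, 5 vs 6, 4 vs 6] → C does not strictly dominate B (column X: 1 ≤ 1)
No single strategy strictly dominates all others → no strictly dominant strategy.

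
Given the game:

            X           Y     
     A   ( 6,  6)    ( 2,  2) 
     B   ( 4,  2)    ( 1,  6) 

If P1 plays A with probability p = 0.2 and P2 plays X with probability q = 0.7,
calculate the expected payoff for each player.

E[P1] = 3.44, E[P2] = 3.52

Work:
E[P1] = p·q·π₁(A,X) + p·(1-q)·π₁(A,Y) + (1-p)·q·π₁(B,X) + (1-p)·(1-q)·π₁(B,Y)
= 0.2·0.7·6 + 0.2·0.3·2 + 0.8·0.7·4 + 0.8·0.3·1
= 3.44

E[P2] = 3.52 (similar calculation)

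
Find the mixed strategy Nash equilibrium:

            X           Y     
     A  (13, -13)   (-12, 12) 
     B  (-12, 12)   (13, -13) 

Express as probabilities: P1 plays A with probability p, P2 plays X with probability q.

p = 0.5, q = 0.5

Work:
Find probabilities that make opponent indifferent:
P2 chooses q to make P1 indifferent between A and B
P1 chooses p to make P2 indifferent between X and Y
Mixed NE: P1 plays (A: 0.5, B: 0.5), P2 plays (X: 0.5, Y: 0.5)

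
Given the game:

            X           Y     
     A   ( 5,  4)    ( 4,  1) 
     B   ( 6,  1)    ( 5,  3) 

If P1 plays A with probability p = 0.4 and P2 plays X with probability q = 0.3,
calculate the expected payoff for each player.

E[P1] = 4.9, E[P2] = 2.2

Work:
E[P1] = p·q·π₁(A,X) + p·(1-q)·π₁(A,Y) + (1-p)·q·π₁(B,X) + (1-p)·(1-q)·π₁(B,Y)
= 0.4·0.3·5 + 0.4·0.7·4 + 0.6·0.3·6 + 0.6·0.7·5
= 4.9

E[P2] = 2.2 (similar calculation)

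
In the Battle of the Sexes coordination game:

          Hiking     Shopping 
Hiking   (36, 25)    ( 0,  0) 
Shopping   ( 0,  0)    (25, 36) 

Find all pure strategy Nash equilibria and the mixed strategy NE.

Pure NE: (Hiking, Hiking) and (Shopping, Shopping); Mixed NE: p = 0.5902, q = 0.4098

Work:
Check pure NE:
(Hiking, Hiking): (36, 25) - no unilateral deviation beneficial
(Shopping, Shopping): (25, 36) - no unilateral deviation beneficial
Mixed NE: P1 plays Hiking with p = 0.5902, P2 plays Hiking with q = 0.4098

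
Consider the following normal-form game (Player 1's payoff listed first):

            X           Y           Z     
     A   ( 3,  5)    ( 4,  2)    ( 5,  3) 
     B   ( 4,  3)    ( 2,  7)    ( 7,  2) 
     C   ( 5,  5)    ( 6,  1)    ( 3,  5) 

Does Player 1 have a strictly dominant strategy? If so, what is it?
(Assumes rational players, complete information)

No strictly dominant strategy exists for Player 1

Work:
A strategy strictly dominates another if it gives a strictly higher payoff against every opponent action. Compare each pair of P1's strategies column-by-column:
  A vs B: [3 vs 4, 4 vs 2, 5 vs 7] → A does not strictly dominate B (column X: 3 ≤ 4)
  A vs C: [3 vs 5, 4 vs 6, 5 vs 3] → A does not strictly dominate C (column X: 3 ≤ 5)
  B vs A: [4 vs 3, 2 vs 4, 7 vs 5] → B does not strictly dominate A (column Y: 2 ≤ 4)
  B vs C: [4 vs 5, 2 vs 6, 7 vs 3] → B does not strictly dominate C (column X: 4 ≤ 5)
  C vs A: [5 vs 3, 6 vs 4, 3 vs 5] → C does not strictly dominate A (column Z: 3 ≤ 5)
  C vs B: [5 vs 4, 6 vs 2, 3 vs 7] → C does not strictly dominate B (column Z: 3 ≤ 7)
No single strategy strictly dominates all others → no strictly dominant strategy.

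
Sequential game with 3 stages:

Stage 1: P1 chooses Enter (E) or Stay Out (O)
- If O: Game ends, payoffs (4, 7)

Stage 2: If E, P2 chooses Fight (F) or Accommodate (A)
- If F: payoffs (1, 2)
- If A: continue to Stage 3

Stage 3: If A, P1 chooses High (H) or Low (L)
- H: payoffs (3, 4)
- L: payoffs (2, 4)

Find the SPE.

SPE: (O, A, H); Outcome (4, 7)

Work:
Stage 3: P1 chooses H (3 vs 2)
Stage 2: P2: F->2, A->4 (anticipating H). Choose A
Stage 1: P1: O->4, E->3 (anticipating A, H). Choose O
SPE path: O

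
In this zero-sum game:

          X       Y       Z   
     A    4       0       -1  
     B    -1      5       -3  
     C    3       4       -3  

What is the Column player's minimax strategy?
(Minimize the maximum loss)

Column should play Z, value = -1

Work:
Column player minimizes Row's maximum payoff:
Column X: max payoff to Row = 4
Column Y: max payoff to Row = 5
Column Z: max payoff to Row = -1
Minimum is -1, achieved by column Z.
Minimax strategy: Z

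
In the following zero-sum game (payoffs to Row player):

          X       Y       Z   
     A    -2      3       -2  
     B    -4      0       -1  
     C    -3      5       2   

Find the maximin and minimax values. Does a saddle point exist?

Maximin = -2, Minimax = -2, Saddle: True

Work:
Row minimums: [-2, -4, -3] → maximin = -2
Column maximums: [-2, 5, 2] → minimax = -2
Saddle point exists! Game value = -2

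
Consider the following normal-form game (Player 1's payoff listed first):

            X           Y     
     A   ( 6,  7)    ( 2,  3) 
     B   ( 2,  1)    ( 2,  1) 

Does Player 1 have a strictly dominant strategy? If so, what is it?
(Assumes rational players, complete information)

No strictly dominant strategy exists for Player 1

Work:
A strategy strictly dominates another if it gives a strictly higher payoff against every opponent action. Compare each pair of P1's strategies column-by-column:
  A vs B: [6 vs 2, 2 vs 2] → A does not strictly dominate B (column Y: 2 ≤ 2)
  B vs A: [2 vs 6, 2 vs 2] → B does not strictly dominate A (column X: 2 ≤ 6)
No single strategy strictly dominates all others → no strictly dominant strategy.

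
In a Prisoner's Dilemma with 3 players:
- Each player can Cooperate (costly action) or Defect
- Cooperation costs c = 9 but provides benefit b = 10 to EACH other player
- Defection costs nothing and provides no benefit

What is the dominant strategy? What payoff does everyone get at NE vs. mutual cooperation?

Dominant: Defect; NE payoff = 0; Coop payoff = 11

Work:
Defect dominates (saves cost c = 9, benefit to others is external)
NE: All defect → everyone gets 0
If all cooperate: each receives (2)×10 - 9 = 11
Social dilemma: 11 > 0 but NE gives 0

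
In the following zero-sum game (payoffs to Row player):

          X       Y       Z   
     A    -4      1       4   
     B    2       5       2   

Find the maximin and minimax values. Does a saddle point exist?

Maximin = 2, Minimax = 2, Saddle: True

Work:
Row minimums: [-4, 2] → maximin = 2
Column maximums: [2, 5, 4] → minimax = 2
Saddle point exists! Game value = 2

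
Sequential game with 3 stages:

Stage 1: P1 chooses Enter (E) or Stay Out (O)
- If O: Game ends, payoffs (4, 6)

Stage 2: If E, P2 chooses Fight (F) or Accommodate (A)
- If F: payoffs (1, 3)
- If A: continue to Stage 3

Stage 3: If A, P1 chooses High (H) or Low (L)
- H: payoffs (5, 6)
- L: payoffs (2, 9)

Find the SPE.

SPE: (E, A, H); Outcome (5, 6)

Work:
Stage 3: P1 chooses H (5 vs 2)
Stage 2: P2: F->3, A->6 (anticipating H). Choose A
Stage 1: P1: O->4, E->5 (anticipating A, H). Choose E
SPE path: E -> A -> H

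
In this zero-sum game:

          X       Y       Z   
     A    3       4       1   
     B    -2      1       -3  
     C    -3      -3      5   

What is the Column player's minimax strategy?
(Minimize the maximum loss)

Column should play X, value = 3

Work:
Column player minimizes Row's maximum payoff:
Column X: max payoff to Row = 3
Column Y: max payoff to Row = 4
Column Z: max payoff to Row = 5
Minimum is 3, achieved by column X.
Minimax strategy: X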